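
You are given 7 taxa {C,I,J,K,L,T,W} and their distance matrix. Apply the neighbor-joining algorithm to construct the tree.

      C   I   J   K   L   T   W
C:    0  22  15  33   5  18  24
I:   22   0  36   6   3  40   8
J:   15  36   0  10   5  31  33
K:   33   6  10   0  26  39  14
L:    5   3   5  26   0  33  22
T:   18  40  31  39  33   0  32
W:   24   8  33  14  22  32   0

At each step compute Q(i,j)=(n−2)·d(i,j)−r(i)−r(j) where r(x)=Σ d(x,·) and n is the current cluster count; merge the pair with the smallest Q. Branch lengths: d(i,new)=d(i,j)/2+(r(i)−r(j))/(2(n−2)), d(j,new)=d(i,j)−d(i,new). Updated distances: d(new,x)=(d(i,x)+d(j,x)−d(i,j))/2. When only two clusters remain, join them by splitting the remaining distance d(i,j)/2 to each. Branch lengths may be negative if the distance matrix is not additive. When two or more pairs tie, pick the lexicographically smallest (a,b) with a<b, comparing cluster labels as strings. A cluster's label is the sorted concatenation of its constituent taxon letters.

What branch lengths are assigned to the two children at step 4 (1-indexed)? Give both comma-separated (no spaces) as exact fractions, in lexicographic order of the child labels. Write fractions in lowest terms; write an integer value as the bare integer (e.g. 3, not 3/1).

175/16,101/16

1. join C+T (d=18, Q=-220) ⇒ CT; edges |C|=7/5, |T|=83/5
  updated: d(CT,I)=22, d(CT,J)=14, d(CT,K)=27, d(CT,L)=10, d(CT,W)=19
2. join J+L (d=5, Q=-144) ⇒ JL; edges |J|=13/2, |L|=-3/2
  updated: d(CT,JL)=19/2, d(I,JL)=17, d(JL,K)=31/2, d(JL,W)=25
3. join CT+JL (d=19/2, Q=-116) ⇒ CJLT; edges |CT|=13/2, |JL|=3
  updated: d(CJLT,I)=59/4, d(CJLT,K)=33/2, d(CJLT,W)=69/4
4. join CJLT+W (d=69/4, Q=-213/4) ⇒ CJLTW; edges |CJLT|=175/16, |W|=101/16
  updated: d(CJLTW,I)=11/4, d(CJLTW,K)=53/8
5. join CJLTW+I (d=11/4, Q=-123/8) ⇒ CIJLTW; edges |CJLTW|=27/16, |I|=17/16
  updated: d(CIJLTW,K)=79/16
6. join CIJLTW+K (d=79/16) ⇒ CIJKLTW; edges |CIJLTW|=79/32, |K|=79/32
final tree: (((((C:7/5,T:83/5):13/2,(J:13/2,L:-3/2):3):175/16,W:101/16):27/16,I:17/16):79/32,K:79/32)
total length: 919/16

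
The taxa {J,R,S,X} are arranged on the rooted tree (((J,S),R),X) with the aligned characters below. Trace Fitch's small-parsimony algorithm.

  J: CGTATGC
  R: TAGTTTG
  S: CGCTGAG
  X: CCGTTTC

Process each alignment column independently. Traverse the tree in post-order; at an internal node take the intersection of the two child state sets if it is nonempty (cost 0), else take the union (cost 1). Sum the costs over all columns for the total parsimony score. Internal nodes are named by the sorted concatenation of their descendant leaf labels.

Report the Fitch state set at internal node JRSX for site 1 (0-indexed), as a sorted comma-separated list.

[col 0] JS: children J:{C}, S:{C} ∩→ {C}; cost 0
[col 0] JRS: children JS:{C}, R:{T} ∪→ {C,T}; cost 1
[col 0] JRSX: children JRS:{C,T}, X:{C} ∩→ {C}; cost 0
[col 1] JS: children J:{G}, S:{G} ∩→ {G}; cost 0
[col 1] JRS: children JS:{G}, R:{A} ∪→ {A,G}; cost 1
[col 1] JRSX: children JRS:{A,G}, X:{C} ∪→ {A,C,G}; cost 1
[col 2] JS: children J:{T}, S:{C} ∪→ {C,T}; cost 1
[col 2] JRS: children JS:{C,T}, R:{G} ∪→ {C,G,T}; cost 1
[col 2] JRSX: children JRS:{C,G,T}, X:{G} ∩→ {G}; cost 0
[col 3] JS: children J:{A}, S:{T} ∪→ {A,T}; cost 1
[col 3] JRS: children JS:{A,T}, R:{T} ∩→ {T}; cost 0
[col 3] JRSX: children JRS:{T}, X:{T} ∩→ {T}; cost 0
[col 4] JS: children J:{T}, S:{G} ∪→ {G,T}; cost 1
[col 4] JRS: children JS:{G,T}, R:{T} ∩→ {T}; cost 0
[col 4] JRSX: children JRS:{T}, X:{T} ∩→ {T}; cost 0
[col 5] JS: children J:{G}, S:{A} ∪→ {A,G}; cost 1
[col 5] JRS: children JS:{A,G}, R:{T} ∪→ {A,G,T}; cost 1
[col 5] JRSX: children JRS:{A,G,T}, X:{T} ∩→ {T}; cost 0
[col 6] JS: children J:{C}, S:{G} ∪→ {C,G}; cost 1
[col 6] JRS: children JS:{C,G}, R:{G} ∩→ {G}; cost 0
[col 6] JRSX: children JRS:{G}, X:{C} ∪→ {C,G}; cost 1
per-site changes: [1, 2, 2, 1, 1, 2, 2]; total = 11

A,C,G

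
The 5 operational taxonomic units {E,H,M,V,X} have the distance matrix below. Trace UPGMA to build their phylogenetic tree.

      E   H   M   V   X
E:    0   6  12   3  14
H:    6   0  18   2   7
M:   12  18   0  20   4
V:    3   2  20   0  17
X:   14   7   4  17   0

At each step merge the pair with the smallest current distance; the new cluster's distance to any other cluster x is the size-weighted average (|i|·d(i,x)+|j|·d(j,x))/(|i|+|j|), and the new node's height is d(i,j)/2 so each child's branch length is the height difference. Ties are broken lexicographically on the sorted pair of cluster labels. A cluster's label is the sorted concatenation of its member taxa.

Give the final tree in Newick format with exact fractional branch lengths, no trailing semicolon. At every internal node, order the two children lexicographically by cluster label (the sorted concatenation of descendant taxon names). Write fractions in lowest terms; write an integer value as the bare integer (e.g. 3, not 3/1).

((E:9/4,(H:1,V:1):5/4):61/12,(M:2,X:2):16/3)

iteration 1: select H,V (d=2); attach at lengths (1, 1); label the merged cluster HV
  updated: d(E,HV)=9/2, d(HV,M)=19, d(HV,X)=12
iteration 2: select M,X (d=4); attach at lengths (2, 2); label the merged cluster MX
  updated: d(E,MX)=13, d(HV,MX)=31/2
iteration 3: select E,HV (d=9/2); attach at lengths (9/4, 5/4); label the merged cluster EHV
  updated: d(EHV,MX)=44/3
iteration 4: select EHV,MX (d=44/3); attach at lengths (61/12, 16/3); label the merged cluster EHMVX
final tree: ((E:9/4,(H:1,V:1):5/4):61/12,(M:2,X:2):16/3)
total length: 239/12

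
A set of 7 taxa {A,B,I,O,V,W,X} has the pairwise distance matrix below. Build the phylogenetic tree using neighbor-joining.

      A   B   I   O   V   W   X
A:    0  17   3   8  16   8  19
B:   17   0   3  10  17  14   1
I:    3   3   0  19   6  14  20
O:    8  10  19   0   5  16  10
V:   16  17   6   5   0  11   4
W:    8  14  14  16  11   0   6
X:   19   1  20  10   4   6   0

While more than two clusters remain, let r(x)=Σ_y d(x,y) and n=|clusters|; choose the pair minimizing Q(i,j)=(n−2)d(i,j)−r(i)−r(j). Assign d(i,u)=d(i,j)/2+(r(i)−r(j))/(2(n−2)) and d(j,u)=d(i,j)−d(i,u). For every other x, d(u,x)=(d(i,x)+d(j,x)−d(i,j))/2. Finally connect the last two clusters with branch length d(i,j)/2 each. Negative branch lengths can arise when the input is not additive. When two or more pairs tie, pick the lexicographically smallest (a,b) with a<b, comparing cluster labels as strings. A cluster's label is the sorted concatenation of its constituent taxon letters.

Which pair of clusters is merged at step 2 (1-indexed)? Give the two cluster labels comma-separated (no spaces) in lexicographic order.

iteration 1: select A,I (d=3, Q=-121); attach at lengths (21/10, 9/10); label the merged cluster AI
  updated: d(AI,B)=17/2, d(AI,O)=12, d(AI,V)=19/2, d(AI,W)=19/2, d(AI,X)=18
iteration 2: select B,X (d=1, Q=-171/2); attach at lengths (31/16, -15/16); label the merged cluster BX
  updated: d(AI,BX)=51/4, d(BX,O)=19/2, d(BX,V)=10, d(BX,W)=19/2
iteration 3: select O,V (d=5, Q=-63); attach at lengths (11/3, 4/3); label the merged cluster OV
  updated: d(AI,OV)=33/4, d(BX,OV)=29/4, d(OV,W)=11
iteration 4: select AI,W (d=19/2, Q=-83/2); attach at lengths (39/8, 37/8); label the merged cluster AIW
  updated: d(AIW,BX)=51/8, d(AIW,OV)=39/8
iteration 5: select AIW,BX (d=51/8, Q=-37/2); attach at lengths (2, 35/8); label the merged cluster ABIWX
  updated: d(ABIWX,OV)=23/8
iteration 6: select ABIWX,OV (d=23/8); attach at lengths (23/16, 23/16); label the merged cluster ABIOVWX
final tree: ((((A:21/10,I:9/10):39/8,W:37/8):2,(B:31/16,X:-15/16):35/8):23/16,(O:11/3,V:4/3):23/16)
total length: 111/4

B,X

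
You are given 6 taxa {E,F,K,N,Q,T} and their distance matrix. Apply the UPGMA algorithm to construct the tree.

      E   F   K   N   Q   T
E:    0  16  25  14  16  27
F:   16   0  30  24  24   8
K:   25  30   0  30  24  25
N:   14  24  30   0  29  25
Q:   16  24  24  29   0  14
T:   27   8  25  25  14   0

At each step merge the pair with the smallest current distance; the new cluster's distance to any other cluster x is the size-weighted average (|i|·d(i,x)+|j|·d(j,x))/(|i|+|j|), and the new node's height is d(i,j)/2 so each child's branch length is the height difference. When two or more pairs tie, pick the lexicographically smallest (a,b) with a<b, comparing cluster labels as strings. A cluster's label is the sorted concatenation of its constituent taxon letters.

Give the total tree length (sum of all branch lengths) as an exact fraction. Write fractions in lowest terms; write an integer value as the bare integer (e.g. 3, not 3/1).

1. join F+T (d=8) ⇒ FT; edges |F|=4, |T|=4
  updated: d(E,FT)=43/2, d(FT,K)=55/2, d(FT,N)=49/2, d(FT,Q)=19
2. join E+N (d=14) ⇒ EN; edges |E|=7, |N|=7
  updated: d(EN,FT)=23, d(EN,K)=55/2, d(EN,Q)=45/2
3. join FT+Q (d=19) ⇒ FQT; edges |FT|=11/2, |Q|=19/2
  updated: d(EN,FQT)=137/6, d(FQT,K)=79/3
4. join EN+FQT (d=137/6) ⇒ EFNQT; edges |EN|=53/12, |FQT|=23/12
  updated: d(EFNQT,K)=134/5
5. join EFNQT+K (d=134/5) ⇒ EFKNQT; edges |EFNQT|=119/60, |K|=67/5
final tree: (((E:7,N:7):53/12,((F:4,T:4):11/2,Q:19/2):23/12):119/60,K:67/5)
total length: 3523/60

3523/60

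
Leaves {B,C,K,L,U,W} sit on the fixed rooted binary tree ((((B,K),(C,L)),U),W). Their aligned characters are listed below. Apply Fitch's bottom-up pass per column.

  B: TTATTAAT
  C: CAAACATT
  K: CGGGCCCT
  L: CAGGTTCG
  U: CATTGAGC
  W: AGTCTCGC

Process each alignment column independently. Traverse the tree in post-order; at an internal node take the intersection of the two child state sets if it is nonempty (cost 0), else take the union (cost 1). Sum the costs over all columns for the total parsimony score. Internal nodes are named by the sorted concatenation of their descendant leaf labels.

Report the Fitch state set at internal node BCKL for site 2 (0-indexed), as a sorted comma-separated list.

A,G

BK@0: {T} ∪ {C} = {C,T} (union, +1)
CL@0: {C} ∩ {C} = {C} (intersection, +0)
BCKL@0: {C,T} ∩ {C} = {C} (intersection, +0)
BCKLU@0: {C} ∩ {C} = {C} (intersection, +0)
BCKLUW@0: {C} ∪ {A} = {A,C} (union, +1)
BK@1: {T} ∪ {G} = {G,T} (union, +1)
CL@1: {A} ∩ {A} = {A} (intersection, +0)
BCKL@1: {G,T} ∪ {A} = {A,G,T} (union, +1)
BCKLU@1: {A,G,T} ∩ {A} = {A} (intersection, +0)
BCKLUW@1: {A} ∪ {G} = {A,G} (union, +1)
BK@2: {A} ∪ {G} = {A,G} (union, +1)
CL@2: {A} ∪ {G} = {A,G} (union, +1)
BCKL@2: {A,G} ∩ {A,G} = {A,G} (intersection, +0)
BCKLU@2: {A,G} ∪ {T} = {A,G,T} (union, +1)
BCKLUW@2: {A,G,T} ∩ {T} = {T} (intersection, +0)
BK@3: {T} ∪ {G} = {G,T} (union, +1)
CL@3: {A} ∪ {G} = {A,G} (union, +1)
BCKL@3: {G,T} ∩ {A,G} = {G} (intersection, +0)
BCKLU@3: {G} ∪ {T} = {G,T} (union, +1)
BCKLUW@3: {G,T} ∪ {C} = {C,G,T} (union, +1)
BK@4: {T} ∪ {C} = {C,T} (union, +1)
CL@4: {C} ∪ {T} = {C,T} (union, +1)
BCKL@4: {C,T} ∩ {C,T} = {C,T} (intersection, +0)
BCKLU@4: {C,T} ∪ {G} = {C,G,T} (union, +1)
BCKLUW@4: {C,G,T} ∩ {T} = {T} (intersection, +0)
BK@5: {A} ∪ {C} = {A,C} (union, +1)
CL@5: {A} ∪ {T} = {A,T} (union, +1)
BCKL@5: {A,C} ∩ {A,T} = {A} (intersection, +0)
BCKLU@5: {A} ∩ {A} = {A} (intersection, +0)
BCKLUW@5: {A} ∪ {C} = {A,C} (union, +1)
BK@6: {A} ∪ {C} = {A,C} (union, +1)
CL@6: {T} ∪ {C} = {C,T} (union, +1)
BCKL@6: {A,C} ∩ {C,T} = {C} (intersection, +0)
BCKLU@6: {C} ∪ {G} = {C,G} (union, +1)
BCKLUW@6: {C,G} ∩ {G} = {G} (intersection, +0)
BK@7: {T} ∩ {T} = {T} (intersection, +0)
CL@7: {T} ∪ {G} = {G,T} (union, +1)
BCKL@7: {T} ∩ {G,T} = {T} (intersection, +0)
BCKLU@7: {T} ∪ {C} = {C,T} (union, +1)
BCKLUW@7: {C,T} ∩ {C} = {C} (intersection, +0)
per-site changes: [2, 3, 3, 4, 3, 3, 3, 2]; total = 23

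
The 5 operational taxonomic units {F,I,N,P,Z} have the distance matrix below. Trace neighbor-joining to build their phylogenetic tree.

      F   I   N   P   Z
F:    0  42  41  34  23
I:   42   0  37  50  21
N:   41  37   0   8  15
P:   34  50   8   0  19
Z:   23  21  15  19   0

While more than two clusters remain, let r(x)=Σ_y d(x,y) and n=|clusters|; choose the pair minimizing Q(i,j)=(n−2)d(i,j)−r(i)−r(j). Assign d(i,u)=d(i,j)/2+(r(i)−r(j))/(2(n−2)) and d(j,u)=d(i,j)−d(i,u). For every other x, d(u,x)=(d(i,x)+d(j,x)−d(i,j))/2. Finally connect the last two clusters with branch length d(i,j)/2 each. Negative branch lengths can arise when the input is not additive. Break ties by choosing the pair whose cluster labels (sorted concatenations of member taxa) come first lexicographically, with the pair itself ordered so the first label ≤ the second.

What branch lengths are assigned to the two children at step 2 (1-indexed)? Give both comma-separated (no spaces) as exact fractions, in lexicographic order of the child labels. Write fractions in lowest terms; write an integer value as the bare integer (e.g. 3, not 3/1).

1. join N+P (d=8, Q=-188) ⇒ NP; edges |N|=7/3, |P|=17/3
  updated: d(F,NP)=67/2, d(I,NP)=79/2, d(NP,Z)=13
2. join F+NP (d=67/2, Q=-235/2) ⇒ FNP; edges |F|=159/8, |NP|=109/8
  updated: d(FNP,I)=24, d(FNP,Z)=5/4
3. join FNP+I (d=24, Q=-185/4) ⇒ FINP; edges |FNP|=17/8, |I|=175/8
  updated: d(FINP,Z)=-7/8
4. join FINP+Z (d=-7/8) ⇒ FINPZ; edges |FINP|=-7/16, |Z|=-7/16
final tree: (((F:159/8,(N:7/3,P:17/3):109/8):17/8,I:175/8):-7/16,Z:-7/16)
total length: 517/8

159/8,109/8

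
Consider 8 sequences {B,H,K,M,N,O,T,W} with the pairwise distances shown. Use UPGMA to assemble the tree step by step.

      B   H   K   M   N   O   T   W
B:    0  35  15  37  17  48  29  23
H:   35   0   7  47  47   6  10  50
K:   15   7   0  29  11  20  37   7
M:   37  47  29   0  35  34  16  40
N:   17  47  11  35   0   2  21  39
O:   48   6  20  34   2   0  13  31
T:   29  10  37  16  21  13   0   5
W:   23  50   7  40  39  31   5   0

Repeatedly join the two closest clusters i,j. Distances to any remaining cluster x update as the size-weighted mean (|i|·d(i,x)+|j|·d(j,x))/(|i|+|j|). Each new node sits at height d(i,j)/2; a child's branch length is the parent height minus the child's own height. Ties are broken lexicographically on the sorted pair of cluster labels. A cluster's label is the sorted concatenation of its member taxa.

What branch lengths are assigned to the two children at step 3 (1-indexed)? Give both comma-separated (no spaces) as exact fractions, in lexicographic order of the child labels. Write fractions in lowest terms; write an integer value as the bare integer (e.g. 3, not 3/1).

7/2,7/2

iteration 1: select N,O (d=2); attach at lengths (1, 1); label the merged cluster NO
  updated: d(B,NO)=65/2, d(H,NO)=53/2, d(K,NO)=31/2, d(M,NO)=69/2, d(NO,T)=17, d(NO,W)=35
iteration 2: select T,W (d=5); attach at lengths (5/2, 5/2); label the merged cluster TW
  updated: d(B,TW)=26, d(H,TW)=30, d(K,TW)=22, d(M,TW)=28, d(NO,TW)=26
iteration 3: select H,K (d=7); attach at lengths (7/2, 7/2); label the merged cluster HK
  updated: d(B,HK)=25, d(HK,M)=38, d(HK,NO)=21, d(HK,TW)=26
iteration 4: select HK,NO (d=21); attach at lengths (7, 19/2); label the merged cluster HKNO
  updated: d(B,HKNO)=115/4, d(HKNO,M)=145/4, d(HKNO,TW)=26
iteration 5: select B,TW (d=26); attach at lengths (13, 21/2); label the merged cluster BTW
  updated: d(BTW,HKNO)=323/12, d(BTW,M)=31
iteration 6: select BTW,HKNO (d=323/12); attach at lengths (11/24, 71/24); label the merged cluster BHKNOTW
  updated: d(BHKNOTW,M)=34
iteration 7: select BHKNOTW,M (d=34); attach at lengths (85/24, 17); label the merged cluster BHKMNOTW
final tree: (((B:13,(T:5/2,W:5/2):21/2):11/24,((H:7/2,K:7/2):7,(N:1,O:1):19/2):71/24):85/24,M:17)
total length: 1871/24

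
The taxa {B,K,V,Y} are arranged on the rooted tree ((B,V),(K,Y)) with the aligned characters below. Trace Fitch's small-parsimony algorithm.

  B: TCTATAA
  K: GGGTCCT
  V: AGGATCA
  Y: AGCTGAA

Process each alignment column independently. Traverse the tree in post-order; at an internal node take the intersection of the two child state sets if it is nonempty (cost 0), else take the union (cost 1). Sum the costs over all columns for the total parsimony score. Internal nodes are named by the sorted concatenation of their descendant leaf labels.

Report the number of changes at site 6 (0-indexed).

[col 0] BV: children B:{T}, V:{A} ∪→ {A,T}; cost 1
[col 0] KY: children K:{G}, Y:{A} ∪→ {A,G}; cost 1
[col 0] BKVY: children BV:{A,T}, KY:{A,G} ∩→ {A}; cost 0
[col 1] BV: children B:{C}, V:{G} ∪→ {C,G}; cost 1
[col 1] KY: children K:{G}, Y:{G} ∩→ {G}; cost 0
[col 1] BKVY: children BV:{C,G}, KY:{G} ∩→ {G}; cost 0
[col 2] BV: children B:{T}, V:{G} ∪→ {G,T}; cost 1
[col 2] KY: children K:{G}, Y:{C} ∪→ {C,G}; cost 1
[col 2] BKVY: children BV:{G,T}, KY:{C,G} ∩→ {G}; cost 0
[col 3] BV: children B:{A}, V:{A} ∩→ {A}; cost 0
[col 3] KY: children K:{T}, Y:{T} ∩→ {T}; cost 0
[col 3] BKVY: children BV:{A}, KY:{T} ∪→ {A,T}; cost 1
[col 4] BV: children B:{T}, V:{T} ∩→ {T}; cost 0
[col 4] KY: children K:{C}, Y:{G} ∪→ {C,G}; cost 1
[col 4] BKVY: children BV:{T}, KY:{C,G} ∪→ {C,G,T}; cost 1
[col 5] BV: children B:{A}, V:{C} ∪→ {A,C}; cost 1
[col 5] KY: children K:{C}, Y:{A} ∪→ {A,C}; cost 1
[col 5] BKVY: children BV:{A,C}, KY:{A,C} ∩→ {A,C}; cost 0
[col 6] BV: children B:{A}, V:{A} ∩→ {A}; cost 0
[col 6] KY: children K:{T}, Y:{A} ∪→ {A,T}; cost 1
[col 6] BKVY: children BV:{A}, KY:{A,T} ∩→ {A}; cost 0
per-site changes: [2, 1, 2, 1, 2, 2, 1]; total = 11

1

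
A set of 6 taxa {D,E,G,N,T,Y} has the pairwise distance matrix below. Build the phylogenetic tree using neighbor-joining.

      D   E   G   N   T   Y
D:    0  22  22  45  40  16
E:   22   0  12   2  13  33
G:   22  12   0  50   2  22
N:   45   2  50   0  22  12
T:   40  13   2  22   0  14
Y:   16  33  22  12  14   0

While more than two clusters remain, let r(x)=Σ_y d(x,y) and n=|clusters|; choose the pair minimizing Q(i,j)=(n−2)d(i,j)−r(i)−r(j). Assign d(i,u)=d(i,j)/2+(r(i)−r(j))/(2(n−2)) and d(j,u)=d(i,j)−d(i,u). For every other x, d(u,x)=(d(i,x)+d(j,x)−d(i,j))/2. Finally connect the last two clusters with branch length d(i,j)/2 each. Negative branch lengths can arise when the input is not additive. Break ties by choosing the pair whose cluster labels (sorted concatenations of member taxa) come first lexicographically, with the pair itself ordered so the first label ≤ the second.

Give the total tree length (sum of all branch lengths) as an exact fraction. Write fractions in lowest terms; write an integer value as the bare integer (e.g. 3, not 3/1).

iteration 1: select E,N (d=2, Q=-205); attach at lengths (-41/8, 57/8); label the merged cluster EN
  updated: d(D,EN)=65/2, d(EN,G)=30, d(EN,T)=33/2, d(EN,Y)=43/2
iteration 2: select G,T (d=2, Q=-285/2); attach at lengths (19/12, 5/12); label the merged cluster GT
  updated: d(D,GT)=30, d(EN,GT)=89/4, d(GT,Y)=17
iteration 3: select D,Y (d=16, Q=-101); attach at lengths (14, 2); label the merged cluster DY
  updated: d(DY,EN)=19, d(DY,GT)=31/2
iteration 4: select DY,EN (d=19, Q=-227/4); attach at lengths (49/8, 103/8); label the merged cluster DENY
  updated: d(DENY,GT)=75/8
iteration 5: select DENY,GT (d=75/8); attach at lengths (75/16, 75/16); label the merged cluster DEGNTY
final tree: (((D:14,Y:2):49/8,(E:-41/8,N:57/8):103/8):75/16,(G:19/12,T:5/12):75/16)
total length: 387/8

387/8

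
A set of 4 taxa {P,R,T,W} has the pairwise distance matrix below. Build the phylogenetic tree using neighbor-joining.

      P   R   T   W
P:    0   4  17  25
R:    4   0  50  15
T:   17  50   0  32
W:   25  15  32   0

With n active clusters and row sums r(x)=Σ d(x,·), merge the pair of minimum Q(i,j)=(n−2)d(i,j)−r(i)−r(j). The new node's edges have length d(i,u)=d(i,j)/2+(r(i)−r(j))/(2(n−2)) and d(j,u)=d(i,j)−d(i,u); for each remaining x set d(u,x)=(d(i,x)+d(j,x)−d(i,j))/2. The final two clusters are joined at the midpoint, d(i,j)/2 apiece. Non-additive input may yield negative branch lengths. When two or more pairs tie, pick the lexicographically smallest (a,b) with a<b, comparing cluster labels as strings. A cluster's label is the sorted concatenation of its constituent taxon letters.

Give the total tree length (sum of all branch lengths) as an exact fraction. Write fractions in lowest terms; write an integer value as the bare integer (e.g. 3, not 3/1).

175/4

1. join P+T (d=17, Q=-111) ⇒ PT; edges |P|=-19/4, |T|=87/4
  updated: d(PT,R)=37/2, d(PT,W)=20
2. join PT+R (d=37/2, Q=-107/2) ⇒ PRT; edges |PT|=47/4, |R|=27/4
  updated: d(PRT,W)=33/4
3. join PRT+W (d=33/4) ⇒ PRTW; edges |PRT|=33/8, |W|=33/8
final tree: (((P:-19/4,T:87/4):47/4,R:27/4):33/8,W:33/8)
total length: 175/4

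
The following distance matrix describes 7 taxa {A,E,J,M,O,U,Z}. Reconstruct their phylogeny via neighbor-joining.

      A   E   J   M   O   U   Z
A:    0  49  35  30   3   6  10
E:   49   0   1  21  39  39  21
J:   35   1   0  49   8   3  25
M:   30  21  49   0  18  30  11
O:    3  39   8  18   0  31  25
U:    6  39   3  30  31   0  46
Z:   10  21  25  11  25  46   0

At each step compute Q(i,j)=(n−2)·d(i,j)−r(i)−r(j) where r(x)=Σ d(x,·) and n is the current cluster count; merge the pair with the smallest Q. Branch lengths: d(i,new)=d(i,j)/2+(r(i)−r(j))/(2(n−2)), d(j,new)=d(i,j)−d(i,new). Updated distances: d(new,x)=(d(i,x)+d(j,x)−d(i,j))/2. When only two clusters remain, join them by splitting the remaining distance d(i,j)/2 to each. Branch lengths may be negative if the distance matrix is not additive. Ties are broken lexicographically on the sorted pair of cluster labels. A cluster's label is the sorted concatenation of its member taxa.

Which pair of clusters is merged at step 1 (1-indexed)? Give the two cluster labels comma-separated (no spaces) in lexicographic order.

iteration 1: select E,J (d=1, Q=-286); attach at lengths (27/5, -22/5); label the merged cluster EJ
  updated: d(A,EJ)=83/2, d(EJ,M)=69/2, d(EJ,O)=23, d(EJ,U)=41/2, d(EJ,Z)=45/2
iteration 2: select A,U (d=6, Q=-200); attach at lengths (-19/8, 67/8); label the merged cluster AU
  updated: d(AU,EJ)=28, d(AU,M)=27, d(AU,O)=14, d(AU,Z)=25
iteration 3: select M,Z (d=11, Q=-141); attach at lengths (20/3, 13/3); label the merged cluster MZ
  updated: d(AU,MZ)=41/2, d(EJ,MZ)=23, d(MZ,O)=16
iteration 4: select AU,O (d=14, Q=-175/2); attach at lengths (75/8, 37/8); label the merged cluster AOU
  updated: d(AOU,EJ)=37/2, d(AOU,MZ)=45/4
iteration 5: select AOU,EJ (d=37/2, Q=-211/4); attach at lengths (27/8, 121/8); label the merged cluster AEJOU
  updated: d(AEJOU,MZ)=63/8
iteration 6: select AEJOU,MZ (d=63/8); attach at lengths (63/16, 63/16); label the merged cluster AEJMOUZ
final tree: ((((A:-19/8,U:67/8):75/8,O:37/8):27/8,(E:27/5,J:-22/5):121/8):63/16,(M:20/3,Z:13/3):63/16)
total length: 467/8

E,J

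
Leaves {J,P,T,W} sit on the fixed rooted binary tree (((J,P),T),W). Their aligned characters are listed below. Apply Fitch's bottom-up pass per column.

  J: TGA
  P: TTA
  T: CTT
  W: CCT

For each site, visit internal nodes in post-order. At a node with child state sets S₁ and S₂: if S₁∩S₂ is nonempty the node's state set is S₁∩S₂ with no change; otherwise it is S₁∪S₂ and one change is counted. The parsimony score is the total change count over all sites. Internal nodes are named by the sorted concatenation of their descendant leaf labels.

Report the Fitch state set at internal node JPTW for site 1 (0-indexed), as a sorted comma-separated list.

JP@0: {T} ∩ {T} = {T} (intersection, +0)
JPT@0: {T} ∪ {C} = {C,T} (union, +1)
JPTW@0: {C,T} ∩ {C} = {C} (intersection, +0)
JP@1: {G} ∪ {T} = {G,T} (union, +1)
JPT@1: {G,T} ∩ {T} = {T} (intersection, +0)
JPTW@1: {T} ∪ {C} = {C,T} (union, +1)
JP@2: {A} ∩ {A} = {A} (intersection, +0)
JPT@2: {A} ∪ {T} = {A,T} (union, +1)
JPTW@2: {A,T} ∩ {T} = {T} (intersection, +0)
per-site changes: [1, 2, 1]; total = 4

C,T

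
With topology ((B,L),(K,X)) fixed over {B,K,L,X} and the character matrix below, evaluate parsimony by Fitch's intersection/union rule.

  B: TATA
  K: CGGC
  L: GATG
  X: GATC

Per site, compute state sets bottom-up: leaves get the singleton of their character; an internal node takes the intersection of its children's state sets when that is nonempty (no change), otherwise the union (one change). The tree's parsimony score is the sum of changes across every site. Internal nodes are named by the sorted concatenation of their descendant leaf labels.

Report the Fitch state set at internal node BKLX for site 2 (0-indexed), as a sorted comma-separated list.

BL@0: {T} ∪ {G} = {G,T} (union, +1)
KX@0: {C} ∪ {G} = {C,G} (union, +1)
BKLX@0: {G,T} ∩ {C,G} = {G} (intersection, +0)
BL@1: {A} ∩ {A} = {A} (intersection, +0)
KX@1: {G} ∪ {A} = {A,G} (union, +1)
BKLX@1: {A} ∩ {A,G} = {A} (intersection, +0)
BL@2: {T} ∩ {T} = {T} (intersection, +0)
KX@2: {G} ∪ {T} = {G,T} (union, +1)
BKLX@2: {T} ∩ {G,T} = {T} (intersection, +0)
BL@3: {A} ∪ {G} = {A,G} (union, +1)
KX@3: {C} ∩ {C} = {C} (intersection, +0)
BKLX@3: {A,G} ∪ {C} = {A,C,G} (union, +1)
per-site changes: [2, 1, 1, 2]; total = 6

T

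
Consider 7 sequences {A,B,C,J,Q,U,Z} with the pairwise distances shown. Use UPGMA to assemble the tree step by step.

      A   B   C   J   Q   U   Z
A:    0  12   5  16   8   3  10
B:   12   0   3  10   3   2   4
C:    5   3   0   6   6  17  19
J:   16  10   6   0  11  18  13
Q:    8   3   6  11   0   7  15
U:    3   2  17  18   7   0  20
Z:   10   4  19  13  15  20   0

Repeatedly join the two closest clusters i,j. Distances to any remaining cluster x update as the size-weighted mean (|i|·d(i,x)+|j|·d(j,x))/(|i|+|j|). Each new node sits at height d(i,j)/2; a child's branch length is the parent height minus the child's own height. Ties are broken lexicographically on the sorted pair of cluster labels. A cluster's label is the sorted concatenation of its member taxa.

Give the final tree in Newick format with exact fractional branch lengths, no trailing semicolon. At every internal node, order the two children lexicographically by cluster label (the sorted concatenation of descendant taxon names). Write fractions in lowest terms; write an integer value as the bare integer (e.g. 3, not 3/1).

step 1: merge (B,U) at d=2; branch lengths B→1, U→1; new cluster BU
  updated: d(A,BU)=15/2, d(BU,C)=10, d(BU,J)=14, d(BU,Q)=5, d(BU,Z)=12
step 2: merge (A,C) at d=5; branch lengths A→5/2, C→5/2; new cluster AC
  updated: d(AC,BU)=35/4, d(AC,J)=11, d(AC,Q)=7, d(AC,Z)=29/2
step 3: merge (BU,Q) at d=5; branch lengths BU→3/2, Q→5/2; new cluster BQU
  updated: d(AC,BQU)=49/6, d(BQU,J)=13, d(BQU,Z)=13
step 4: merge (AC,BQU) at d=49/6; branch lengths AC→19/12, BQU→19/12; new cluster ABCQU
  updated: d(ABCQU,J)=61/5, d(ABCQU,Z)=68/5
step 5: merge (ABCQU,J) at d=61/5; branch lengths ABCQU→121/60, J→61/10; new cluster ABCJQU
  updated: d(ABCJQU,Z)=27/2
step 6: merge (ABCJQU,Z) at d=27/2; branch lengths ABCJQU→13/20, Z→27/4; new cluster ABCJQUZ
final tree: ((((A:5/2,C:5/2):19/12,((B:1,U:1):3/2,Q:5/2):19/12):121/60,J:61/10):13/20,Z:27/4)
total length: 1781/60

((((A:5/2,C:5/2):19/12,((B:1,U:1):3/2,Q:5/2):19/12):121/60,J:61/10):13/20,Z:27/4)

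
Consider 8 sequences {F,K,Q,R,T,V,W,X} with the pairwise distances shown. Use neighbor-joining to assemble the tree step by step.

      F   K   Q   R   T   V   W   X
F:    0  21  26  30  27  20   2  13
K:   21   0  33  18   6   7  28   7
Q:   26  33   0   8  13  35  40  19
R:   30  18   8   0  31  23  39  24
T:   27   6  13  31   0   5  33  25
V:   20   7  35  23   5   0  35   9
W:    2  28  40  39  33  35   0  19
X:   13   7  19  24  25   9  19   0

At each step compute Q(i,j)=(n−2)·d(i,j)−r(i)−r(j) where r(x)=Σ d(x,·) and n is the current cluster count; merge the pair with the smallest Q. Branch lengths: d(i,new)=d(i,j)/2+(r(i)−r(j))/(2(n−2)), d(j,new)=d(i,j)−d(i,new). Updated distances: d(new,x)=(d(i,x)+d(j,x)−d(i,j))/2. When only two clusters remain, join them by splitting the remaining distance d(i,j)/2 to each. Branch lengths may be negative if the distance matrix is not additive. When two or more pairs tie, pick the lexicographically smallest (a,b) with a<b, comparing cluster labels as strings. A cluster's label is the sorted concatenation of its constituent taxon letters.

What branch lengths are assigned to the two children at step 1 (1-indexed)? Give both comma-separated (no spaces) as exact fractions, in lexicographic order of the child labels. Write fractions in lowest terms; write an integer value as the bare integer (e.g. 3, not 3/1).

-15/4,23/4

1. join F+W (d=2, Q=-323) ⇒ FW; edges |F|=-15/4, |W|=23/4
  updated: d(FW,K)=47/2, d(FW,Q)=32, d(FW,R)=67/2, d(FW,T)=29, d(FW,V)=53/2, d(FW,X)=15
2. join Q+R (d=8, Q=-475/2) ⇒ QR; edges |Q|=17/4, |R|=15/4
  updated: d(FW,QR)=115/4, d(K,QR)=43/2, d(QR,T)=18, d(QR,V)=25, d(QR,X)=35/2
3. join FW+X (d=15, Q=-545/4) ⇒ FWX; edges |FW|=437/32, |X|=43/32
  updated: d(FWX,K)=31/4, d(FWX,QR)=125/8, d(FWX,T)=39/2, d(FWX,V)=41/4
4. join FWX+QR (d=125/8, Q=-691/8) ⇒ FQRWX; edges |FWX|=53/16, |QR|=197/16
  updated: d(FQRWX,K)=109/16, d(FQRWX,T)=175/16, d(FQRWX,V)=157/16
5. join FQRWX+K (d=109/16, Q=-135/4) ⇒ FKQRWX; edges |FQRWX|=171/32, |K|=47/32
  updated: d(FKQRWX,T)=81/16, d(FKQRWX,V)=5
6. join FKQRWX+T (d=81/16, Q=-241/16) ⇒ FKQRTWX; edges |FKQRWX|=81/32, |T|=81/32
  updated: d(FKQRTWX,V)=79/32
7. join FKQRTWX+V (d=79/32) ⇒ FKQRTVWX; edges |FKQRTWX|=79/64, |V|=79/64
final tree: ((((((F:-15/4,W:23/4):437/32,X:43/32):53/16,(Q:17/4,R:15/4):197/16):171/32,K:47/32):81/32,T:81/32):79/64,V:79/64)
total length: 1759/32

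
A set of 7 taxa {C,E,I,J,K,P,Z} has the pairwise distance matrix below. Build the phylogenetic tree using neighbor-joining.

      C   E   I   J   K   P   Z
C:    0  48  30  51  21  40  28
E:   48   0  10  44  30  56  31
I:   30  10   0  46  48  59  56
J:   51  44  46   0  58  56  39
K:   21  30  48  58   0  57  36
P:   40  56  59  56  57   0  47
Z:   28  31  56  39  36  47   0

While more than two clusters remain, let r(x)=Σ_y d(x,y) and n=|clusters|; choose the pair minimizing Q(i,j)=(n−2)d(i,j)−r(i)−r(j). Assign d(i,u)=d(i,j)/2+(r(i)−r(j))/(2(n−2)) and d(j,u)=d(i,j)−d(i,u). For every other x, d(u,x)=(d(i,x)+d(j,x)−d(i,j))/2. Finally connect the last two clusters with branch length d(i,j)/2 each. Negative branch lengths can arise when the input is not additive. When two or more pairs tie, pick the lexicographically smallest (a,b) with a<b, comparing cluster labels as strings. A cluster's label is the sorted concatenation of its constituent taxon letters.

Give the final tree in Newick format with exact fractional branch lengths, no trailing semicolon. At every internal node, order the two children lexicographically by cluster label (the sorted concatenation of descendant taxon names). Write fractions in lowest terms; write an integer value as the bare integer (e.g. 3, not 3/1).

iteration 1: select E,I (d=10, Q=-418); attach at lengths (2, 8); label the merged cluster EI
  updated: d(C,EI)=34, d(EI,J)=40, d(EI,K)=34, d(EI,P)=105/2, d(EI,Z)=77/2
iteration 2: select C,K (d=21, Q=-296); attach at lengths (13/2, 29/2); label the merged cluster CK
  updated: d(CK,EI)=47/2, d(CK,J)=44, d(CK,P)=38, d(CK,Z)=43/2
iteration 3: select EI,J (d=40, Q=-427/2); attach at lengths (191/12, 289/12); label the merged cluster EIJ
  updated: d(CK,EIJ)=55/4, d(EIJ,P)=137/4, d(EIJ,Z)=75/4
iteration 4: select CK,Z (d=43/2, Q=-235/2); attach at lengths (29/4, 57/4); label the merged cluster CKZ
  updated: d(CKZ,EIJ)=11/2, d(CKZ,P)=127/4
iteration 5: select CKZ,EIJ (d=11/2, Q=-143/2); attach at lengths (3/2, 4); label the merged cluster CEIJKZ
  updated: d(CEIJKZ,P)=121/4
iteration 6: select CEIJKZ,P (d=121/4); attach at lengths (121/8, 121/8); label the merged cluster CEIJKPZ
final tree: ((((C:13/2,K:29/2):29/4,Z:57/4):3/2,((E:2,I:8):191/12,J:289/12):4):121/8,P:121/8)
total length: 513/4

((((C:13/2,K:29/2):29/4,Z:57/4):3/2,((E:2,I:8):191/12,J:289/12):4):121/8,P:121/8)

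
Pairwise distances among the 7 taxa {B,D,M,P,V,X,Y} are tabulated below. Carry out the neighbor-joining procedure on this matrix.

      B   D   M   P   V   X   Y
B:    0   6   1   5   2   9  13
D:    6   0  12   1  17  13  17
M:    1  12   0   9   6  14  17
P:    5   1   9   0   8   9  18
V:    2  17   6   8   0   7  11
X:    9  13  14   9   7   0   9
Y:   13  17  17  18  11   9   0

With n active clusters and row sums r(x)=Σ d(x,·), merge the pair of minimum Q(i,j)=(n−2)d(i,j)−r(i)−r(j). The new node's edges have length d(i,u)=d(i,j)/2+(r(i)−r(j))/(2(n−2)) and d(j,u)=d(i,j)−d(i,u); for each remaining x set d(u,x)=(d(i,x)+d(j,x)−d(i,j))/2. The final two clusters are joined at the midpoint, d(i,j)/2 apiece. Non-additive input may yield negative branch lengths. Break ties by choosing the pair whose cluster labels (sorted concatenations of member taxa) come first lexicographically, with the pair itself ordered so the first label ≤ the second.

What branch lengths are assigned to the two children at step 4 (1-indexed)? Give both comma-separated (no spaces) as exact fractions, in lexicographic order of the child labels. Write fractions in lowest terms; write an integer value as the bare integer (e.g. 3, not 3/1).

-29/16,45/16

iteration 1: select D,P (d=1, Q=-111); attach at lengths (21/10, -11/10); label the merged cluster DP
  updated: d(B,DP)=5, d(DP,M)=10, d(DP,V)=12, d(DP,X)=21/2, d(DP,Y)=17
iteration 2: select X,Y (d=9, Q=-161/2); attach at lengths (37/16, 107/16); label the merged cluster XY
  updated: d(B,XY)=13/2, d(DP,XY)=37/4, d(M,XY)=11, d(V,XY)=9/2
iteration 3: select V,XY (d=9/2, Q=-169/4); attach at lengths (9/8, 27/8); label the merged cluster VXY
  updated: d(B,VXY)=2, d(DP,VXY)=67/8, d(M,VXY)=25/4
iteration 4: select B,M (d=1, Q=-93/4); attach at lengths (-29/16, 45/16); label the merged cluster BM
  updated: d(BM,DP)=7, d(BM,VXY)=29/8
iteration 5: select BM,DP (d=7, Q=-19); attach at lengths (9/8, 47/8); label the merged cluster BDMP
  updated: d(BDMP,VXY)=5/2
iteration 6: select BDMP,VXY (d=5/2); attach at lengths (5/4, 5/4); label the merged cluster BDMPVXY
final tree: (((B:-29/16,M:45/16):9/8,(D:21/10,P:-11/10):47/8):5/4,(V:9/8,(X:37/16,Y:107/16):27/8):5/4)
total length: 25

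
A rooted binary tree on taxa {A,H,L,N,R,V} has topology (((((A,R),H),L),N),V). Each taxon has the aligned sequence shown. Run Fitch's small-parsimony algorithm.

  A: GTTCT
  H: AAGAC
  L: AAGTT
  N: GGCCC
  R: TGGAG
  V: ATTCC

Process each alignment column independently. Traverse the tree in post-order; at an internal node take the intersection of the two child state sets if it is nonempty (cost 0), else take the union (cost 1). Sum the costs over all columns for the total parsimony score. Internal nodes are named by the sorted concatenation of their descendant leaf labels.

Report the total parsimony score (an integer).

[col 0] AR: children A:{G}, R:{T} ∪→ {G,T}; cost 1
[col 0] AHR: children AR:{G,T}, H:{A} ∪→ {A,G,T}; cost 1
[col 0] AHLR: children AHR:{A,G,T}, L:{A} ∩→ {A}; cost 0
[col 0] AHLNR: children AHLR:{A}, N:{G} ∪→ {A,G}; cost 1
[col 0] AHLNRV: children AHLNR:{A,G}, V:{A} ∩→ {A}; cost 0
[col 1] AR: children A:{T}, R:{G} ∪→ {G,T}; cost 1
[col 1] AHR: children AR:{G,T}, H:{A} ∪→ {A,G,T}; cost 1
[col 1] AHLR: children AHR:{A,G,T}, L:{A} ∩→ {A}; cost 0
[col 1] AHLNR: children AHLR:{A}, N:{G} ∪→ {A,G}; cost 1
[col 1] AHLNRV: children AHLNR:{A,G}, V:{T} ∪→ {A,G,T}; cost 1
[col 2] AR: children A:{T}, R:{G} ∪→ {G,T}; cost 1
[col 2] AHR: children AR:{G,T}, H:{G} ∩→ {G}; cost 0
[col 2] AHLR: children AHR:{G}, L:{G} ∩→ {G}; cost 0
[col 2] AHLNR: children AHLR:{G}, N:{C} ∪→ {C,G}; cost 1
[col 2] AHLNRV: children AHLNR:{C,G}, V:{T} ∪→ {C,G,T}; cost 1
[col 3] AR: children A:{C}, R:{A} ∪→ {A,C}; cost 1
[col 3] AHR: children AR:{A,C}, H:{A} ∩→ {A}; cost 0
[col 3] AHLR: children AHR:{A}, L:{T} ∪→ {A,T}; cost 1
[col 3] AHLNR: children AHLR:{A,T}, N:{C} ∪→ {A,C,T}; cost 1
[col 3] AHLNRV: children AHLNR:{A,C,T}, V:{C} ∩→ {C}; cost 0
[col 4] AR: children A:{T}, R:{G} ∪→ {G,T}; cost 1
[col 4] AHR: children AR:{G,T}, H:{C} ∪→ {C,G,T}; cost 1
[col 4] AHLR: children AHR:{C,G,T}, L:{T} ∩→ {T}; cost 0
[col 4] AHLNR: children AHLR:{T}, N:{C} ∪→ {C,T}; cost 1
[col 4] AHLNRV: children AHLNR:{C,T}, V:{C} ∩→ {C}; cost 0
per-site changes: [3, 4, 3, 3, 3]; total = 16

16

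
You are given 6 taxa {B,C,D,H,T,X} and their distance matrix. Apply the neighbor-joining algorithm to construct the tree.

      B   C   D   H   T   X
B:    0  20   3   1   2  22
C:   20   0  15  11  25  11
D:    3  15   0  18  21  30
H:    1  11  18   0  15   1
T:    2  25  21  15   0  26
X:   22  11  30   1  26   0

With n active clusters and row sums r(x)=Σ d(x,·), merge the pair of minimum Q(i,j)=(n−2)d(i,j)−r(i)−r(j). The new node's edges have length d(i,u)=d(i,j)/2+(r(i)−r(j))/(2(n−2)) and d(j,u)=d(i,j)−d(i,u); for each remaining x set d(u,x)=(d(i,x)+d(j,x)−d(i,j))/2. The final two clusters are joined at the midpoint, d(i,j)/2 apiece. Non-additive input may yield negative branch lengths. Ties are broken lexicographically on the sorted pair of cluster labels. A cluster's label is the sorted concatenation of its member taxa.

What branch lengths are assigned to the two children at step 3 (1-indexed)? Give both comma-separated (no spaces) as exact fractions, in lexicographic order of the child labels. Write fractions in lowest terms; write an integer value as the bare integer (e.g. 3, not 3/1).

iteration 1: select H,X (d=1, Q=-132); attach at lengths (-5, 6); label the merged cluster HX
  updated: d(B,HX)=11, d(C,HX)=21/2, d(D,HX)=47/2, d(HX,T)=20
iteration 2: select C,HX (d=21/2, Q=-104); attach at lengths (37/6, 13/3); label the merged cluster CHX
  updated: d(B,CHX)=41/4, d(CHX,D)=14, d(CHX,T)=69/4
iteration 3: select B,T (d=2, Q=-103/2); attach at lengths (-21/4, 29/4); label the merged cluster BT
  updated: d(BT,CHX)=51/4, d(BT,D)=11
iteration 4: select BT,CHX (d=51/4, Q=-151/4); attach at lengths (39/8, 63/8); label the merged cluster BCHTX
  updated: d(BCHTX,D)=49/8
iteration 5: select BCHTX,D (d=49/8); attach at lengths (49/16, 49/16); label the merged cluster BCDHTX
final tree: (((B:-21/4,T:29/4):39/8,(C:37/6,(H:-5,X:6):13/3):63/8):49/16,D:49/16)
total length: 259/8

-21/4,29/4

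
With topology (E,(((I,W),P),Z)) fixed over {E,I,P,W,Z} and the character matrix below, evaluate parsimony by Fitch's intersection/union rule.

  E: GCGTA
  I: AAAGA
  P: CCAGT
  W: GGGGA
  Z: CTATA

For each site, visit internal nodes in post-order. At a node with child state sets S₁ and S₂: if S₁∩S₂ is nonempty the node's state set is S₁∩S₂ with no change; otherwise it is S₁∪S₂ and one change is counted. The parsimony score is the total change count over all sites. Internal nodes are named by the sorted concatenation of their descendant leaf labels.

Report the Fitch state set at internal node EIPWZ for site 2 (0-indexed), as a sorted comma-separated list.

[col 0] IW: children I:{A}, W:{G} ∪→ {A,G}; cost 1
[col 0] IPW: children IW:{A,G}, P:{C} ∪→ {A,C,G}; cost 1
[col 0] IPWZ: children IPW:{A,C,G}, Z:{C} ∩→ {C}; cost 0
[col 0] EIPWZ: children E:{G}, IPWZ:{C} ∪→ {C,G}; cost 1
[col 1] IW: children I:{A}, W:{G} ∪→ {A,G}; cost 1
[col 1] IPW: children IW:{A,G}, P:{C} ∪→ {A,C,G}; cost 1
[col 1] IPWZ: children IPW:{A,C,G}, Z:{T} ∪→ {A,C,G,T}; cost 1
[col 1] EIPWZ: children E:{C}, IPWZ:{A,C,G,T} ∩→ {C}; cost 0
[col 2] IW: children I:{A}, W:{G} ∪→ {A,G}; cost 1
[col 2] IPW: children IW:{A,G}, P:{A} ∩→ {A}; cost 0
[col 2] IPWZ: children IPW:{A}, Z:{A} ∩→ {A}; cost 0
[col 2] EIPWZ: children E:{G}, IPWZ:{A} ∪→ {A,G}; cost 1
[col 3] IW: children I:{G}, W:{G} ∩→ {G}; cost 0
[col 3] IPW: children IW:{G}, P:{G} ∩→ {G}; cost 0
[col 3] IPWZ: children IPW:{G}, Z:{T} ∪→ {G,T}; cost 1
[col 3] EIPWZ: children E:{T}, IPWZ:{G,T} ∩→ {T}; cost 0
[col 4] IW: children I:{A}, W:{A} ∩→ {A}; cost 0
[col 4] IPW: children IW:{A}, P:{T} ∪→ {A,T}; cost 1
[col 4] IPWZ: children IPW:{A,T}, Z:{A} ∩→ {A}; cost 0
[col 4] EIPWZ: children E:{A}, IPWZ:{A} ∩→ {A}; cost 0
per-site changes: [3, 3, 2, 1, 1]; total = 10

A,G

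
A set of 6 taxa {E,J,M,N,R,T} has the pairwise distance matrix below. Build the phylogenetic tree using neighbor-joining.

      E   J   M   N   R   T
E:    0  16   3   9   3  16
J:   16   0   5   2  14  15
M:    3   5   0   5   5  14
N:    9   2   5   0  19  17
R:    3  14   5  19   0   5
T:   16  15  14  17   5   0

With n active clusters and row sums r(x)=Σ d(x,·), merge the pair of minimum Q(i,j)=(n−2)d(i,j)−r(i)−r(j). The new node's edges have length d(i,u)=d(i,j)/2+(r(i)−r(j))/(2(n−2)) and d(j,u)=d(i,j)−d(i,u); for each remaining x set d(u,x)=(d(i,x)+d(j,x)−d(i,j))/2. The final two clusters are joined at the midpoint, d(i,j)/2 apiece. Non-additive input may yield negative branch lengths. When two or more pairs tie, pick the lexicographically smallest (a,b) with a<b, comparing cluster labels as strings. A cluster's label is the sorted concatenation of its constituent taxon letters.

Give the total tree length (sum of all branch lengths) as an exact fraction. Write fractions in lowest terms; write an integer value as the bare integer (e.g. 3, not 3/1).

337/16

iteration 1: select J,N (d=2, Q=-96); attach at lengths (1, 1); label the merged cluster JN
  updated: d(E,JN)=23/2, d(JN,M)=4, d(JN,R)=31/2, d(JN,T)=15
iteration 2: select R,T (d=5, Q=-127/2); attach at lengths (-13/12, 73/12); label the merged cluster RT
  updated: d(E,RT)=7, d(JN,RT)=51/4, d(M,RT)=7
iteration 3: select E,RT (d=7, Q=-137/4); attach at lengths (35/16, 77/16); label the merged cluster ERT
  updated: d(ERT,JN)=69/8, d(ERT,M)=3/2
iteration 4: select ERT,JN (d=69/8, Q=-113/8); attach at lengths (49/16, 89/16); label the merged cluster EJNRT
  updated: d(EJNRT,M)=-25/16
iteration 5: select EJNRT,M (d=-25/16); attach at lengths (-25/32, -25/32); label the merged cluster EJMNRT
final tree: (((E:35/16,(R:-13/12,T:73/12):77/16):49/16,(J:1,N:1):89/16):-25/32,M:-25/32)
total length: 337/16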